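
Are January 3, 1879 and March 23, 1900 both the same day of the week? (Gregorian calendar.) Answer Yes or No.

From Jan 3, 1879 to Mar 23, 1900 is 7749 days.
7749 mod 7 = 0, so they are the same weekday.
(Jan 3, 1879 is a Friday; Mar 23, 1900 is a Friday.)

Yes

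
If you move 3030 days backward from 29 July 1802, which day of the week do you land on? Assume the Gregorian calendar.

Jul 29, 1802 is a Thursday.
3030 mod 7 = 6, so 3030 days before a Thursday is Thursday − 6 = Friday.

Friday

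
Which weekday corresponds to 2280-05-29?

Doomsday rule: the anchor day for the 2200s is Friday. For year 80: 80÷12 = 6 r 8, and 8÷4 = 2, so 6+8+2 = 16.
Friday + 16 ≡ Sunday — that's 2280's doomsday.
In May the doomsday date is May 9.
May 29 is 20 days after May 9; 20 mod 7 = 6, so Sunday + 6 = Saturday.

Saturday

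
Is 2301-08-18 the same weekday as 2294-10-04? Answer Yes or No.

No

From Oct 4, 2294 to Aug 18, 2301 is 2509 days.
2509 mod 7 = 3, so they are different weekdays.
(Oct 4, 2294 is a Thursday; Aug 18, 2301 is a Sunday.)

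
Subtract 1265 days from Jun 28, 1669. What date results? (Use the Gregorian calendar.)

−365 (one year) → Jun 28, 1668 (900 left).
−366 (one year; includes Feb 29, 1668) → Jun 28, 1667 (534 left).
−365 (one year) → Jun 28, 1666 (169 left).
−28 → May 31, 1666 (end of May, 31 days; 141 left).
−31 → Apr 30, 1666 (end of Apr, 30 days; 110 left).
−30 → Mar 31, 1666 (end of Mar, 31 days; 80 left).
−31 → Feb 28, 1666 (end of Feb, 28 days; 49 left).
−28 → Jan 31, 1666 (end of Jan, 31 days; 21 left).
−21 → Jan 10, 1666.

January 10, 1666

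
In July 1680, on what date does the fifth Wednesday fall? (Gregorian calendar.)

July 1, 1680 is a Monday.
The first Wednesday is therefore July 3 (2 days later).
The fifth Wednesday is 3 + 4×7 = July 31.

July 31, 1680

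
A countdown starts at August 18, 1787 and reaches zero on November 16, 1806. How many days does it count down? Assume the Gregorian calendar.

Aug 18, 1787 → Aug 18, 1788: 366 days (Feb 29, 1788 is in that span).
Aug 18, 1788 → Aug 18, 1789: 365 days.
Aug 18, 1789 → Aug 18, 1790: 365 days.
Aug 18, 1790 → Aug 18, 1791: 365 days.
Aug 18, 1791 → Aug 18, 1792: 366 days (Feb 29, 1792 is in that span).
Aug 18, 1792 → Aug 18, 1793: 365 days.
Aug 18, 1793 → Aug 18, 1794: 365 days.
Aug 18, 1794 → Aug 18, 1795: 365 days.
Aug 18, 1795 → Aug 18, 1796: 366 days (Feb 29, 1796 is in that span).
Aug 18, 1796 → Aug 18, 1797: 365 days.
Aug 18, 1797 → Aug 18, 1798: 365 days.
Aug 18, 1798 → Aug 18, 1799: 365 days.
Aug 18, 1799 → Aug 18, 1800: 365 days.
Aug 18, 1800 → Aug 18, 1801: 365 days.
Aug 18, 1801 → Aug 18, 1802: 365 days.
Aug 18, 1802 → Aug 18, 1803: 365 days.
Aug 18, 1803 → Aug 18, 1804: 366 days (Feb 29, 1804 is in that span).
Aug 18, 1804 → Aug 18, 1805: 365 days.
Aug 18, 1805 → Aug 18, 1806: 365 days.
Aug 18, 1806 → Sep 18, 1806: 31 days (August has 31).
Sep 18, 1806 → Oct 18, 1806: 30 days (September has 30).
Oct 18, 1806 → Nov 16, 1806: 29 days.
Total: 7029 days.

7029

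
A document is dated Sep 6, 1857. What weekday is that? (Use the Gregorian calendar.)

Sunday

Doomsday rule: the anchor day for the 1800s is Friday. For year 57: 57÷12 = 4 r 9, and 9÷4 = 2, so 4+9+2 = 15.
Friday + 15 ≡ Saturday — that's 1857's doomsday.
In September the doomsday date is Sep 5.
Sep 6 is 1 day after Sep 5; 1 mod 7 = 1, so Saturday + 1 = Sunday.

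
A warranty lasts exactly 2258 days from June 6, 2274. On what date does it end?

+365 (one year) → Jun 6, 2275 (1893 left).
+366 (one year; includes Feb 29, 2276) → Jun 6, 2276 (1527 left).
+365 (one year) → Jun 6, 2277 (1162 left).
+365 (one year) → Jun 6, 2278 (797 left).
+365 (one year) → Jun 6, 2279 (432 left).
+366 (one year; includes Feb 29, 2280) → Jun 6, 2280 (66 left).
Jun has 30 days: +25 → Jul 1, 2280 (41 left).
Jul has 31 days: +31 → Aug 1, 2280 (10 left).
+10 → Aug 11, 2280.

August 11, 2280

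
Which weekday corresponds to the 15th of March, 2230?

Monday

Doomsday rule: the anchor day for the 2200s is Friday. For year 30: 30÷12 = 2 r 6, and 6÷4 = 1, so 2+6+1 = 9.
Friday + 9 ≡ Sunday — that's 2230's doomsday.
In March the doomsday date is Mar 14.
Mar 15 is 1 day after Mar 14; 1 mod 7 = 1, so Sunday + 1 = Monday.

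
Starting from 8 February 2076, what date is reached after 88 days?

May 6, 2076

Feb has 29 days: +22 → Mar 1, 2076 (66 left).
Mar has 31 days: +31 → Apr 1, 2076 (35 left).
Apr has 30 days: +30 → May 1, 2076 (5 left).
+5 → May 6, 2076.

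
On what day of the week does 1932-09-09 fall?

Friday

Doomsday rule: the anchor day for the 1900s is Wednesday. For year 32: 32÷12 = 2 r 8, and 8÷4 = 2, so 2+8+2 = 12.
Wednesday + 12 ≡ Monday — that's 1932's doomsday.
In September the doomsday date is Sep 5.
Sep 9 is 4 days after Sep 5; 4 mod 7 = 4, so Monday + 4 = Friday.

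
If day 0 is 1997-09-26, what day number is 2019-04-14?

Sep 26, 1997 → Sep 26, 1998: 365 days.
Sep 26, 1998 → Sep 26, 1999: 365 days.
Sep 26, 1999 → Sep 26, 2000: 366 days (Feb 29, 2000 is in that span).
Sep 26, 2000 → Sep 26, 2001: 365 days.
Sep 26, 2001 → Sep 26, 2002: 365 days.
Sep 26, 2002 → Sep 26, 2003: 365 days.
Sep 26, 2003 → Sep 26, 2004: 366 days (Feb 29, 2004 is in that span).
Sep 26, 2004 → Sep 26, 2005: 365 days.
Sep 26, 2005 → Sep 26, 2006: 365 days.
Sep 26, 2006 → Sep 26, 2007: 365 days.
Sep 26, 2007 → Sep 26, 2008: 366 days (Feb 29, 2008 is in that span).
Sep 26, 2008 → Sep 26, 2009: 365 days.
Sep 26, 2009 → Sep 26, 2010: 365 days.
Sep 26, 2010 → Sep 26, 2011: 365 days.
Sep 26, 2011 → Sep 26, 2012: 366 days (Feb 29, 2012 is in that span).
Sep 26, 2012 → Sep 26, 2013: 365 days.
Sep 26, 2013 → Sep 26, 2014: 365 days.
Sep 26, 2014 → Sep 26, 2015: 365 days.
Sep 26, 2015 → Sep 26, 2016: 366 days (Feb 29, 2016 is in that span).
Sep 26, 2016 → Sep 26, 2017: 365 days.
Sep 26, 2017 → Sep 26, 2018: 365 days.
Sep 26, 2018 → Oct 26, 2018: 30 days (September has 30).
Oct 26, 2018 → Nov 26, 2018: 31 days (October has 31).
Nov 26, 2018 → Dec 26, 2018: 30 days (November has 30).
Dec 26, 2018 → Jan 26, 2019: 31 days (December has 31).
Jan 26, 2019 → Feb 26, 2019: 31 days (January has 31).
Feb 26, 2019 → Mar 26, 2019: 28 days (February has 28).
Mar 26, 2019 → Apr 14, 2019: 19 days.
Total: 7870 days.

7870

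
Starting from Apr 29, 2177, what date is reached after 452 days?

+365 (one year) → Apr 29, 2178 (87 left).
Apr has 30 days: +2 → May 1, 2178 (85 left).
May has 31 days: +31 → Jun 1, 2178 (54 left).
Jun has 30 days: +30 → Jul 1, 2178 (24 left).
+24 → Jul 25, 2178.

July 25, 2178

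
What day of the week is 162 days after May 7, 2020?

May 7, 2020 is a Thursday.
162 mod 7 = 1, so 162 days after a Thursday is Thursday + 1 = Friday.

Friday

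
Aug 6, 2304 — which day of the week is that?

Doomsday rule: the anchor day for the 2300s is Wednesday. For year 04: 4÷12 = 0 r 4, and 4÷4 = 1, so 0+4+1 = 5.
Wednesday + 5 ≡ Monday — that's 2304's doomsday.
In August the doomsday date is Aug 8.
Aug 6 is 2 days before Aug 8; 2 mod 7 = 2, so Monday − 2 = Saturday.

Saturday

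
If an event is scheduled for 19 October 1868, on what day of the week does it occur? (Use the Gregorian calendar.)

January 1, 1868 is a Wednesday.
Jan 1, 1868 → Feb 1, 1868: 31 days (January has 31).
Feb 1, 1868 → Mar 1, 1868: 29 days (February has 29).
Mar 1, 1868 → Apr 1, 1868: 31 days (March has 31).
Apr 1, 1868 → May 1, 1868: 30 days (April has 30).
May 1, 1868 → Jun 1, 1868: 31 days (May has 31).
Jun 1, 1868 → Jul 1, 1868: 30 days (June has 30).
Jul 1, 1868 → Aug 1, 1868: 31 days (July has 31).
Aug 1, 1868 → Sep 1, 1868: 31 days (August has 31).
Sep 1, 1868 → Oct 1, 1868: 30 days (September has 30).
Oct 1, 1868 → Oct 19, 1868: 18 days.
Total: 292 days.
292 mod 7 = 5, so Wednesday + 5 = Monday.

Monday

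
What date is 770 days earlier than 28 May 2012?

−366 (one year; includes Feb 29, 2012) → May 28, 2011 (404 left).
−365 (one year) → May 28, 2010 (39 left).
−28 → Apr 30, 2010 (end of Apr, 30 days; 11 left).
−11 → Apr 19, 2010.

April 19, 2010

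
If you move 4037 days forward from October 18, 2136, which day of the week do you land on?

Tuesday

First find the weekday of Oct 18, 2136. Doomsday rule: the anchor day for the 2100s is Sunday. For year 36: 36÷12 = 3 r 0, and 0÷4 = 0, so 3+0+0 = 3.
Sunday + 3 ≡ Wednesday — that's 2136's doomsday.
In October the doomsday date is Oct 10.
Oct 18 is 8 days after Oct 10; 8 mod 7 = 1, so Wednesday + 1 = Thursday.
4037 mod 7 = 5, so 4037 days after a Thursday is Thursday + 5 = Tuesday.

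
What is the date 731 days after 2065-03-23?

March 24, 2067

+365 (one year) → Mar 23, 2066 (366 left).
Mar has 31 days: +9 → Apr 1, 2066 (357 left).
Apr has 30 days: +30 → May 1, 2066 (327 left).
May has 31 days: +31 → Jun 1, 2066 (296 left).
Jun has 30 days: +30 → Jul 1, 2066 (266 left).
Jul has 31 days: +31 → Aug 1, 2066 (235 left).
Aug has 31 days: +31 → Sep 1, 2066 (204 left).
Sep has 30 days: +30 → Oct 1, 2066 (174 left).
Oct has 31 days: +31 → Nov 1, 2066 (143 left).
Nov has 30 days: +30 → Dec 1, 2066 (113 left).
Dec has 31 days: +31 → Jan 1, 2067 (82 left).
Jan has 31 days: +31 → Feb 1, 2067 (51 left).
Feb has 28 days: +28 → Mar 1, 2067 (23 left).
+23 → Mar 24, 2067.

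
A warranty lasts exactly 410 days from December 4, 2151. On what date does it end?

+366 (one year; includes Feb 29, 2152) → Dec 4, 2152 (44 left).
Dec has 31 days: +28 → Jan 1, 2153 (16 left).
+16 → Jan 17, 2153.

January 17, 2153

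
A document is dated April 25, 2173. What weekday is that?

Sunday

Doomsday rule: the anchor day for the 2100s is Sunday. For year 73: 73÷12 = 6 r 1, and 1÷4 = 0, so 6+1+0 = 7.
Sunday + 7 ≡ Sunday — that's 2173's doomsday.
In April the doomsday date is Apr 4.
Apr 25 is 21 days after Apr 4; 21 mod 7 = 0, so Sunday + 0 = Sunday.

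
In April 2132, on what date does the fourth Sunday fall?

April 1, 2132 is a Tuesday.
The first Sunday is therefore April 6 (5 days later).
The fourth Sunday is 6 + 3×7 = April 27.

April 27, 2132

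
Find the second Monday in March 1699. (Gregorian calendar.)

March 1, 1699 is a Sunday.
The first Monday is therefore March 2 (1 days later).
The second Monday is 2 + 1×7 = March 9.

March 9, 1699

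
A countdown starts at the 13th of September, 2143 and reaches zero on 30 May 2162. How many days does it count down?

Sep 13, 2143 → Sep 13, 2144: 366 days (Feb 29, 2144 is in that span).
Sep 13, 2144 → Sep 13, 2145: 365 days.
Sep 13, 2145 → Sep 13, 2146: 365 days.
Sep 13, 2146 → Sep 13, 2147: 365 days.
Sep 13, 2147 → Sep 13, 2148: 366 days (Feb 29, 2148 is in that span).
Sep 13, 2148 → Sep 13, 2149: 365 days.
Sep 13, 2149 → Sep 13, 2150: 365 days.
Sep 13, 2150 → Sep 13, 2151: 365 days.
Sep 13, 2151 → Sep 13, 2152: 366 days (Feb 29, 2152 is in that span).
Sep 13, 2152 → Sep 13, 2153: 365 days.
Sep 13, 2153 → Sep 13, 2154: 365 days.
Sep 13, 2154 → Sep 13, 2155: 365 days.
Sep 13, 2155 → Sep 13, 2156: 366 days (Feb 29, 2156 is in that span).
Sep 13, 2156 → Sep 13, 2157: 365 days.
Sep 13, 2157 → Sep 13, 2158: 365 days.
Sep 13, 2158 → Sep 13, 2159: 365 days.
Sep 13, 2159 → Sep 13, 2160: 366 days (Feb 29, 2160 is in that span).
Sep 13, 2160 → Sep 13, 2161: 365 days.
Sep 13, 2161 → Oct 13, 2161: 30 days (September has 30).
Oct 13, 2161 → Nov 13, 2161: 31 days (October has 31).
Nov 13, 2161 → Dec 13, 2161: 30 days (November has 30).
Dec 13, 2161 → Jan 13, 2162: 31 days (December has 31).
Jan 13, 2162 → Feb 13, 2162: 31 days (January has 31).
Feb 13, 2162 → Mar 13, 2162: 28 days (February has 28).
Mar 13, 2162 → Apr 13, 2162: 31 days (March has 31).
Apr 13, 2162 → May 13, 2162: 30 days (April has 30).
May 13, 2162 → May 30, 2162: 17 days.
Total: 6834 days.

6834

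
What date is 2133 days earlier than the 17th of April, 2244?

−366 (one year; includes Feb 29, 2244) → Apr 17, 2243 (1767 left).
−365 (one year) → Apr 17, 2242 (1402 left).
−365 (one year) → Apr 17, 2241 (1037 left).
−365 (one year) → Apr 17, 2240 (672 left).
−366 (one year; includes Feb 29, 2240) → Apr 17, 2239 (306 left).
−17 → Mar 31, 2239 (end of Mar, 31 days; 289 left).
−31 → Feb 28, 2239 (end of Feb, 28 days; 258 left).
−28 → Jan 31, 2239 (end of Jan, 31 days; 230 left).
−31 → Dec 31, 2238 (end of Dec, 31 days; 199 left).
−31 → Nov 30, 2238 (end of Nov, 30 days; 168 left).
−30 → Oct 31, 2238 (end of Oct, 31 days; 138 left).
−31 → Sep 30, 2238 (end of Sep, 30 days; 107 left).
−30 → Aug 31, 2238 (end of Aug, 31 days; 77 left).
−31 → Jul 31, 2238 (end of Jul, 31 days; 46 left).
−31 → Jun 30, 2238 (end of Jun, 30 days; 15 left).
−15 → Jun 15, 2238.

June 15, 2238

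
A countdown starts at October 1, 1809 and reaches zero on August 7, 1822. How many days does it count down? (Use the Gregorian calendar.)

Oct 1, 1809 → Oct 1, 1810: 365 days.
Oct 1, 1810 → Oct 1, 1811: 365 days.
Oct 1, 1811 → Oct 1, 1812: 366 days (Feb 29, 1812 is in that span).
Oct 1, 1812 → Oct 1, 1813: 365 days.
Oct 1, 1813 → Oct 1, 1814: 365 days.
Oct 1, 1814 → Oct 1, 1815: 365 days.
Oct 1, 1815 → Oct 1, 1816: 366 days (Feb 29, 1816 is in that span).
Oct 1, 1816 → Oct 1, 1817: 365 days.
Oct 1, 1817 → Oct 1, 1818: 365 days.
Oct 1, 1818 → Oct 1, 1819: 365 days.
Oct 1, 1819 → Oct 1, 1820: 366 days (Feb 29, 1820 is in that span).
Oct 1, 1820 → Oct 1, 1821: 365 days.
Oct 1, 1821 → Nov 1, 1821: 31 days (October has 31).
Nov 1, 1821 → Dec 1, 1821: 30 days (November has 30).
Dec 1, 1821 → Jan 1, 1822: 31 days (December has 31).
Jan 1, 1822 → Feb 1, 1822: 31 days (January has 31).
Feb 1, 1822 → Mar 1, 1822: 28 days (February has 28).
Mar 1, 1822 → Apr 1, 1822: 31 days (March has 31).
Apr 1, 1822 → May 1, 1822: 30 days (April has 30).
May 1, 1822 → Jun 1, 1822: 31 days (May has 31).
Jun 1, 1822 → Jul 1, 1822: 30 days (June has 30).
Jul 1, 1822 → Aug 1, 1822: 31 days (July has 31).
Aug 1, 1822 → Aug 7, 1822: 6 days.
Total: 4693 days.

4693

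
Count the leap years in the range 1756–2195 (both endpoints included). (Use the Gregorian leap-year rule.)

Multiples of 4 in [1756,2195]: 110.
Of those, multiples of 100: 4 (not leap unless ÷400).
Multiples of 400: 1.
Leap years = 110 − 4 + 1 = 107.

107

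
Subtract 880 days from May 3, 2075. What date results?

December 4, 2072

−365 (one year) → May 3, 2074 (515 left).
−365 (one year) → May 3, 2073 (150 left).
−3 → Apr 30, 2073 (end of Apr, 30 days; 147 left).
−30 → Mar 31, 2073 (end of Mar, 31 days; 117 left).
−31 → Feb 28, 2073 (end of Feb, 28 days; 86 left).
−28 → Jan 31, 2073 (end of Jan, 31 days; 58 left).
−31 → Dec 31, 2072 (end of Dec, 31 days; 27 left).
−27 → Dec 4, 2072.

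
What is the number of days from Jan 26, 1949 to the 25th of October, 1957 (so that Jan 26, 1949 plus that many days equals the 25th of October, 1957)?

Jan 26, 1949 → Jan 26, 1950: 365 days.
Jan 26, 1950 → Jan 26, 1951: 365 days.
Jan 26, 1951 → Jan 26, 1952: 365 days.
Jan 26, 1952 → Jan 26, 1953: 366 days (Feb 29, 1952 is in that span).
Jan 26, 1953 → Jan 26, 1954: 365 days.
Jan 26, 1954 → Jan 26, 1955: 365 days.
Jan 26, 1955 → Jan 26, 1956: 365 days.
Jan 26, 1956 → Jan 26, 1957: 366 days (Feb 29, 1956 is in that span).
Jan 26, 1957 → Feb 26, 1957: 31 days (January has 31).
Feb 26, 1957 → Mar 26, 1957: 28 days (February has 28).
Mar 26, 1957 → Apr 26, 1957: 31 days (March has 31).
Apr 26, 1957 → May 26, 1957: 30 days (April has 30).
May 26, 1957 → Jun 26, 1957: 31 days (May has 31).
Jun 26, 1957 → Jul 26, 1957: 30 days (June has 30).
Jul 26, 1957 → Aug 26, 1957: 31 days (July has 31).
Aug 26, 1957 → Sep 26, 1957: 31 days (August has 31).
Sep 26, 1957 → Oct 25, 1957: 29 days.
Total: 3194 days.

3194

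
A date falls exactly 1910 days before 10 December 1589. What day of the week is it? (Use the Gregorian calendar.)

First find the weekday of Dec 10, 1589. Doomsday rule: the anchor day for the 1500s is Wednesday. For year 89: 89÷12 = 7 r 5, and 5÷4 = 1, so 7+5+1 = 13.
Wednesday + 13 ≡ Tuesday — that's 1589's doomsday.
In December the doomsday date is Dec 12.
Dec 10 is 2 days before Dec 12; 2 mod 7 = 2, so Tuesday − 2 = Sunday.
1910 mod 7 = 6, so 1910 days before a Sunday is Sunday − 6 = Monday.

Monday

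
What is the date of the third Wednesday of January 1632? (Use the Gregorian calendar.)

January 21, 1632

January 1, 1632 is a Thursday.
The first Wednesday is therefore January 7 (6 days later).
The third Wednesday is 7 + 2×7 = January 21.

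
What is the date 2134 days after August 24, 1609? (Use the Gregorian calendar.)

June 28, 1615

+365 (one year) → Aug 24, 1610 (1769 left).
+365 (one year) → Aug 24, 1611 (1404 left).
+366 (one year; includes Feb 29, 1612) → Aug 24, 1612 (1038 left).
+365 (one year) → Aug 24, 1613 (673 left).
+365 (one year) → Aug 24, 1614 (308 left).
Aug has 31 days: +8 → Sep 1, 1614 (300 left).
Sep has 30 days: +30 → Oct 1, 1614 (270 left).
Oct has 31 days: +31 → Nov 1, 1614 (239 left).
Nov has 30 days: +30 → Dec 1, 1614 (209 left).
Dec has 31 days: +31 → Jan 1, 1615 (178 left).
Jan has 31 days: +31 → Feb 1, 1615 (147 left).
Feb has 28 days: +28 → Mar 1, 1615 (119 left).
Mar has 31 days: +31 → Apr 1, 1615 (88 left).
Apr has 30 days: +30 → May 1, 1615 (58 left).
May has 31 days: +31 → Jun 1, 1615 (27 left).
+27 → Jun 28, 1615.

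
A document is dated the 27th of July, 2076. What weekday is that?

Monday

Doomsday rule: the anchor day for the 2000s is Tuesday. For year 76: 76÷12 = 6 r 4, and 4÷4 = 1, so 6+4+1 = 11.
Tuesday + 11 ≡ Saturday — that's 2076's doomsday.
In July the doomsday date is Jul 11.
Jul 27 is 16 days after Jul 11; 16 mod 7 = 2, so Saturday + 2 = Monday.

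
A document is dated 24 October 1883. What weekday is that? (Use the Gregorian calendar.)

Wednesday

Doomsday rule: the anchor day for the 1800s is Friday. For year 83: 83÷12 = 6 r 11, and 11÷4 = 2, so 6+11+2 = 19.
Friday + 19 ≡ Wednesday — that's 1883's doomsday.
In October the doomsday date is Oct 10.
Oct 24 is 14 days after Oct 10; 14 mod 7 = 0, so Wednesday + 0 = Wednesday.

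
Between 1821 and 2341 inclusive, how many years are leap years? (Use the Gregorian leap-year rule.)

Multiples of 4 in [1821,2341]: 130.
Of those, multiples of 100: 5 (not leap unless ÷400).
Multiples of 400: 1.
Leap years = 130 − 5 + 1 = 126.

126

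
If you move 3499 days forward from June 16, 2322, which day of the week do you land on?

Jun 16, 2322 is a Friday.
3499 mod 7 = 6, so 3499 days after a Friday is Friday + 6 = Thursday.

Thursday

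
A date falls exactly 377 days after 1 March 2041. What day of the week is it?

Thursday

Mar 1, 2041 is a Friday.
377 mod 7 = 6, so 377 days after a Friday is Friday + 6 = Thursday.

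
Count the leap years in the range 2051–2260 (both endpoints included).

Multiples of 4 in [2051,2260]: 53.
Of those, multiples of 100: 2 (not leap unless ÷400).
Multiples of 400: 0.
Leap years = 53 − 2 + 0 = 51.

51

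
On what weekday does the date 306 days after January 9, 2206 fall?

First find the weekday of Jan 9, 2206. Doomsday rule: the anchor day for the 2200s is Friday. For year 06: 6÷12 = 0 r 6, and 6÷4 = 1, so 0+6+1 = 7.
Friday + 7 ≡ Friday — that's 2206's doomsday.
In January the doomsday date is Jan 3 (2206 is not a leap year).
Jan 9 is 6 days after Jan 3; 6 mod 7 = 6, so Friday + 6 = Thursday.
306 mod 7 = 5, so 306 days after a Thursday is Thursday + 5 = Tuesday.

Tuesday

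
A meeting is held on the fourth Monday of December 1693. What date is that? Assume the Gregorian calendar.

December 28, 1693

December 1, 1693 is a Tuesday.
The first Monday is therefore December 7 (6 days later).
The fourth Monday is 7 + 3×7 = December 28.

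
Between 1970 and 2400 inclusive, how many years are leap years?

105

Multiples of 4 in [1970,2400]: 108.
Of those, multiples of 100: 5 (not leap unless ÷400).
Multiples of 400: 2.
Leap years = 108 − 5 + 2 = 105.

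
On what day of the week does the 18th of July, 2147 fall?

Tuesday

January 1, 2147 is a Sunday.
Jan 1, 2147 → Feb 1, 2147: 31 days (January has 31).
Feb 1, 2147 → Mar 1, 2147: 28 days (February has 28).
Mar 1, 2147 → Apr 1, 2147: 31 days (March has 31).
Apr 1, 2147 → May 1, 2147: 30 days (April has 30).
May 1, 2147 → Jun 1, 2147: 31 days (May has 31).
Jun 1, 2147 → Jul 1, 2147: 30 days (June has 30).
Jul 1, 2147 → Jul 18, 2147: 17 days.
Total: 198 days.
198 mod 7 = 2, so Sunday + 2 = Tuesday.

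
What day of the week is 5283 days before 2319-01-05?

Tuesday

Jan 5, 2319 is a Sunday.
5283 mod 7 = 5, so 5283 days before a Sunday is Sunday − 5 = Tuesday.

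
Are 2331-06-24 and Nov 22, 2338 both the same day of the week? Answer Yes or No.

No

From Jun 24, 2331 to Nov 22, 2338 is 2708 days.
2708 mod 7 = 6, so they are different weekdays.
(Jun 24, 2331 is a Wednesday; Nov 22, 2338 is a Tuesday.)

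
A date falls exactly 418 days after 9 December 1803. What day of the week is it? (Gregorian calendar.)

First find the weekday of Dec 9, 1803. Doomsday rule: the anchor day for the 1800s is Friday. For year 03: 3÷12 = 0 r 3, and 3÷4 = 0, so 0+3+0 = 3.
Friday + 3 ≡ Monday — that's 1803's doomsday.
In December the doomsday date is Dec 12.
Dec 9 is 3 days before Dec 12; 3 mod 7 = 3, so Monday − 3 = Friday.
418 mod 7 = 5, so 418 days after a Friday is Friday + 5 = Wednesday.

Wednesday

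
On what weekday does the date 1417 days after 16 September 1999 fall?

Sep 16, 1999 is a Thursday.
1417 mod 7 = 3, so 1417 days after a Thursday is Thursday + 3 = Sunday.

Sunday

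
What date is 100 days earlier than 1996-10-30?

July 22, 1996

−30 → Sep 30, 1996 (end of Sep, 30 days; 70 left).
−30 → Aug 31, 1996 (end of Aug, 31 days; 40 left).
−31 → Jul 31, 1996 (end of Jul, 31 days; 9 left).
−9 → Jul 22, 1996.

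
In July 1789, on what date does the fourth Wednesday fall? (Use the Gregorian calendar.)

July 1, 1789 is a Wednesday.
The first Wednesday is therefore July 1 (same day).
The fourth Wednesday is 1 + 3×7 = July 22.

July 22, 1789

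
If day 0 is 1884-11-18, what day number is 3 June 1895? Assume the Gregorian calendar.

Nov 18, 1884 → Nov 18, 1885: 365 days.
Nov 18, 1885 → Nov 18, 1886: 365 days.
Nov 18, 1886 → Nov 18, 1887: 365 days.
Nov 18, 1887 → Nov 18, 1888: 366 days (Feb 29, 1888 is in that span).
Nov 18, 1888 → Nov 18, 1889: 365 days.
Nov 18, 1889 → Nov 18, 1890: 365 days.
Nov 18, 1890 → Nov 18, 1891: 365 days.
Nov 18, 1891 → Nov 18, 1892: 366 days (Feb 29, 1892 is in that span).
Nov 18, 1892 → Nov 18, 1893: 365 days.
Nov 18, 1893 → Nov 18, 1894: 365 days.
Nov 18, 1894 → Dec 18, 1894: 30 days (November has 30).
Dec 18, 1894 → Jan 18, 1895: 31 days (December has 31).
Jan 18, 1895 → Feb 18, 1895: 31 days (January has 31).
Feb 18, 1895 → Mar 18, 1895: 28 days (February has 28).
Mar 18, 1895 → Apr 18, 1895: 31 days (March has 31).
Apr 18, 1895 → May 18, 1895: 30 days (April has 30).
May 18, 1895 → Jun 3, 1895: 16 days.
Total: 3849 days.

3849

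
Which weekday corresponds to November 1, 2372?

Doomsday rule: the anchor day for the 2300s is Wednesday. For year 72: 72÷12 = 6 r 0, and 0÷4 = 0, so 6+0+0 = 6.
Wednesday + 6 ≡ Tuesday — that's 2372's doomsday.
In November the doomsday date is Nov 7.
Nov 1 is 6 days before Nov 7; 6 mod 7 = 6, so Tuesday − 6 = Wednesday.

Wednesday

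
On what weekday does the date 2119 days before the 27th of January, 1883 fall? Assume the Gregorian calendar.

Monday

First find the weekday of Jan 27, 1883. Doomsday rule: the anchor day for the 1800s is Friday. For year 83: 83÷12 = 6 r 11, and 11÷4 = 2, so 6+11+2 = 19.
Friday + 19 ≡ Wednesday — that's 1883's doomsday.
In January the doomsday date is Jan 3 (1883 is not a leap year).
Jan 27 is 24 days after Jan 3; 24 mod 7 = 3, so Wednesday + 3 = Saturday.
2119 mod 7 = 5, so 2119 days before a Saturday is Saturday − 5 = Monday.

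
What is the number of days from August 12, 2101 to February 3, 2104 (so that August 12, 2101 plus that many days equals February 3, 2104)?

905

Aug 12, 2101 → Aug 12, 2102: 365 days.
Aug 12, 2102 → Aug 12, 2103: 365 days.
Aug 12, 2103 → Sep 12, 2103: 31 days (August has 31).
Sep 12, 2103 → Oct 12, 2103: 30 days (September has 30).
Oct 12, 2103 → Nov 12, 2103: 31 days (October has 31).
Nov 12, 2103 → Dec 12, 2103: 30 days (November has 30).
Dec 12, 2103 → Jan 12, 2104: 31 days (December has 31).
Jan 12, 2104 → Feb 3, 2104: 22 days.
Total: 905 days.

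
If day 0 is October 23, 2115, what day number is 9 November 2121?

2209

Oct 23, 2115 → Oct 23, 2116: 366 days (Feb 29, 2116 is in that span).
Oct 23, 2116 → Oct 23, 2117: 365 days.
Oct 23, 2117 → Oct 23, 2118: 365 days.
Oct 23, 2118 → Oct 23, 2119: 365 days.
Oct 23, 2119 → Oct 23, 2120: 366 days (Feb 29, 2120 is in that span).
Oct 23, 2120 → Nov 23, 2120: 31 days (October has 31).
Nov 23, 2120 → Dec 23, 2120: 30 days (November has 30).
Dec 23, 2120 → Jan 23, 2121: 31 days (December has 31).
Jan 23, 2121 → Feb 23, 2121: 31 days (January has 31).
Feb 23, 2121 → Mar 23, 2121: 28 days (February has 28).
Mar 23, 2121 → Apr 23, 2121: 31 days (March has 31).
Apr 23, 2121 → May 23, 2121: 30 days (April has 30).
May 23, 2121 → Jun 23, 2121: 31 days (May has 31).
Jun 23, 2121 → Jul 23, 2121: 30 days (June has 30).
Jul 23, 2121 → Aug 23, 2121: 31 days (July has 31).
Aug 23, 2121 → Sep 23, 2121: 31 days (August has 31).
Sep 23, 2121 → Oct 23, 2121: 30 days (September has 30).
Oct 23, 2121 → Nov 9, 2121: 17 days.
Total: 2209 days.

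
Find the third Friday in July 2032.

July 16, 2032

July 1, 2032 is a Thursday.
The first Friday is therefore July 2 (1 days later).
The third Friday is 2 + 2×7 = July 16.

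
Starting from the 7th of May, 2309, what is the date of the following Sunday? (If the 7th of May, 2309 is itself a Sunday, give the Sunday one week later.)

May 9, 2309

May 7, 2309 is a Friday.
From Friday to the next Sunday is 2 days.
May 7, 2309 + 2 = May 9, 2309.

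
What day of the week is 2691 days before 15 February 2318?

First find the weekday of Feb 15, 2318. Doomsday rule: the anchor day for the 2300s is Wednesday. For year 18: 18÷12 = 1 r 6, and 6÷4 = 1, so 1+6+1 = 8.
Wednesday + 8 ≡ Thursday — that's 2318's doomsday.
In February the doomsday date is Feb 28 (2318 is not a leap year).
Feb 15 is 13 days before Feb 28; 13 mod 7 = 6, so Thursday − 6 = Friday.
2691 mod 7 = 3, so 2691 days before a Friday is Friday − 3 = Tuesday.

Tuesday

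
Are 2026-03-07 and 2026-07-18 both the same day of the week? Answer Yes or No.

Yes

From Mar 7, 2026 to Jul 18, 2026 is 133 days.
133 mod 7 = 0, so they are the same weekday.
(Mar 7, 2026 is a Saturday; Jul 18, 2026 is a Saturday.)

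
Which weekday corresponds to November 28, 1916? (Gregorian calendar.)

Tuesday

Doomsday rule: the anchor day for the 1900s is Wednesday. For year 16: 16÷12 = 1 r 4, and 4÷4 = 1, so 1+4+1 = 6.
Wednesday + 6 ≡ Tuesday — that's 1916's doomsday.
In November the doomsday date is Nov 7.
Nov 28 is 21 days after Nov 7; 21 mod 7 = 0, so Tuesday + 0 = Tuesday.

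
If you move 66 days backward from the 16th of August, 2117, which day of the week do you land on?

First find the weekday of Aug 16, 2117. Doomsday rule: the anchor day for the 2100s is Sunday. For year 17: 17÷12 = 1 r 5, and 5÷4 = 1, so 1+5+1 = 7.
Sunday + 7 ≡ Sunday — that's 2117's doomsday.
In August the doomsday date is Aug 8.
Aug 16 is 8 days after Aug 8; 8 mod 7 = 1, so Sunday + 1 = Monday.
66 mod 7 = 3, so 66 days before a Monday is Monday − 3 = Friday.

Friday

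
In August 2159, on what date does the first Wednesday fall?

August 1, 2159

August 1, 2159 is a Wednesday.
The first Wednesday is therefore August 1 (same day).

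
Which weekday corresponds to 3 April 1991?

Doomsday rule: the anchor day for the 1900s is Wednesday. For year 91: 91÷12 = 7 r 7, and 7÷4 = 1, so 7+7+1 = 15.
Wednesday + 15 ≡ Thursday — that's 1991's doomsday.
In April the doomsday date is Apr 4.
Apr 3 is 1 day before Apr 4; 1 mod 7 = 1, so Thursday − 1 = Wednesday.

Wednesday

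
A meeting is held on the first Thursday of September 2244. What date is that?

September 1, 2244 is a Sunday.
The first Thursday is therefore September 5 (4 days later).

September 5, 2244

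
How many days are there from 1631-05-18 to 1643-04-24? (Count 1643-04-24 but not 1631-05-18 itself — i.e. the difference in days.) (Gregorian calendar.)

4359

May 18, 1631 → May 18, 1632: 366 days (Feb 29, 1632 is in that span).
May 18, 1632 → May 18, 1633: 365 days.
May 18, 1633 → May 18, 1634: 365 days.
May 18, 1634 → May 18, 1635: 365 days.
May 18, 1635 → May 18, 1636: 366 days (Feb 29, 1636 is in that span).
May 18, 1636 → May 18, 1637: 365 days.
May 18, 1637 → May 18, 1638: 365 days.
May 18, 1638 → May 18, 1639: 365 days.
May 18, 1639 → May 18, 1640: 366 days (Feb 29, 1640 is in that span).
May 18, 1640 → May 18, 1641: 365 days.
May 18, 1641 → May 18, 1642: 365 days.
May 18, 1642 → Jun 18, 1642: 31 days (May has 31).
Jun 18, 1642 → Jul 18, 1642: 30 days (June has 30).
Jul 18, 1642 → Aug 18, 1642: 31 days (July has 31).
Aug 18, 1642 → Sep 18, 1642: 31 days (August has 31).
Sep 18, 1642 → Oct 18, 1642: 30 days (September has 30).
Oct 18, 1642 → Nov 18, 1642: 31 days (October has 31).
Nov 18, 1642 → Dec 18, 1642: 30 days (November has 30).
Dec 18, 1642 → Jan 18, 1643: 31 days (December has 31).
Jan 18, 1643 → Feb 18, 1643: 31 days (January has 31).
Feb 18, 1643 → Mar 18, 1643: 28 days (February has 28).
Mar 18, 1643 → Apr 18, 1643: 31 days (March has 31).
Apr 18, 1643 → Apr 24, 1643: 6 days.
Total: 4359 days.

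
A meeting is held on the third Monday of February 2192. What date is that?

February 20, 2192

February 1, 2192 is a Wednesday.
The first Monday is therefore February 6 (5 days later).
The third Monday is 6 + 2×7 = February 20.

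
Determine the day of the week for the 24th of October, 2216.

Doomsday rule: the anchor day for the 2200s is Friday. For year 16: 16÷12 = 1 r 4, and 4÷4 = 1, so 1+4+1 = 6.
Friday + 6 ≡ Thursday — that's 2216's doomsday.
In October the doomsday date is Oct 10.
Oct 24 is 14 days after Oct 10; 14 mod 7 = 0, so Thursday + 0 = Thursday.

Thursday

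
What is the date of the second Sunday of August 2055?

August 1, 2055 is a Sunday.
The first Sunday is therefore August 1 (same day).
The second Sunday is 1 + 1×7 = August 8.

August 8, 2055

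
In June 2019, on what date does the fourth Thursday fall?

June 1, 2019 is a Saturday.
The first Thursday is therefore June 6 (5 days later).
The fourth Thursday is 6 + 3×7 = June 27.

June 27, 2019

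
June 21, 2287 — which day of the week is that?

Tuesday

Doomsday rule: the anchor day for the 2200s is Friday. For year 87: 87÷12 = 7 r 3, and 3÷4 = 0, so 7+3+0 = 10.
Friday + 10 ≡ Monday — that's 2287's doomsday.
In June the doomsday date is Jun 6.
Jun 21 is 15 days after Jun 6; 15 mod 7 = 1, so Monday + 1 = Tuesday.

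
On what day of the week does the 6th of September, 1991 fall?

Doomsday rule: the anchor day for the 1900s is Wednesday. For year 91: 91÷12 = 7 r 7, and 7÷4 = 1, so 7+7+1 = 15.
Wednesday + 15 ≡ Thursday — that's 1991's doomsday.
In September the doomsday date is Sep 5.
Sep 6 is 1 day after Sep 5; 1 mod 7 = 1, so Thursday + 1 = Friday.

Friday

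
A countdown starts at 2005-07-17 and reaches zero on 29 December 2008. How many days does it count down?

Jul 17, 2005 → Jul 17, 2006: 365 days.
Jul 17, 2006 → Jul 17, 2007: 365 days.
Jul 17, 2007 → Jul 17, 2008: 366 days (Feb 29, 2008 is in that span).
Jul 17, 2008 → Aug 17, 2008: 31 days (July has 31).
Aug 17, 2008 → Sep 17, 2008: 31 days (August has 31).
Sep 17, 2008 → Oct 17, 2008: 30 days (September has 30).
Oct 17, 2008 → Nov 17, 2008: 31 days (October has 31).
Nov 17, 2008 → Dec 17, 2008: 30 days (November has 30).
Dec 17, 2008 → Dec 29, 2008: 12 days.
Total: 1261 days.

1261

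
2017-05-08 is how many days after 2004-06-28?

4697

Jun 28, 2004 → Jun 28, 2005: 365 days.
Jun 28, 2005 → Jun 28, 2006: 365 days.
Jun 28, 2006 → Jun 28, 2007: 365 days.
Jun 28, 2007 → Jun 28, 2008: 366 days (Feb 29, 2008 is in that span).
Jun 28, 2008 → Jun 28, 2009: 365 days.
Jun 28, 2009 → Jun 28, 2010: 365 days.
Jun 28, 2010 → Jun 28, 2011: 365 days.
Jun 28, 2011 → Jun 28, 2012: 366 days (Feb 29, 2012 is in that span).
Jun 28, 2012 → Jun 28, 2013: 365 days.
Jun 28, 2013 → Jun 28, 2014: 365 days.
Jun 28, 2014 → Jun 28, 2015: 365 days.
Jun 28, 2015 → Jun 28, 2016: 366 days (Feb 29, 2016 is in that span).
Jun 28, 2016 → Jul 28, 2016: 30 days (June has 30).
Jul 28, 2016 → Aug 28, 2016: 31 days (July has 31).
Aug 28, 2016 → Sep 28, 2016: 31 days (August has 31).
Sep 28, 2016 → Oct 28, 2016: 30 days (September has 30).
Oct 28, 2016 → Nov 28, 2016: 31 days (October has 31).
Nov 28, 2016 → Dec 28, 2016: 30 days (November has 30).
Dec 28, 2016 → Jan 28, 2017: 31 days (December has 31).
Jan 28, 2017 → Feb 28, 2017: 31 days (January has 31).
Feb 28, 2017 → Mar 28, 2017: 28 days (February has 28).
Mar 28, 2017 → Apr 28, 2017: 31 days (March has 31).
Apr 28, 2017 → May 8, 2017: 10 days.
Total: 4697 days.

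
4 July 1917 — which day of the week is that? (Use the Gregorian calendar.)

Doomsday rule: the anchor day for the 1900s is Wednesday. For year 17: 17÷12 = 1 r 5, and 5÷4 = 1, so 1+5+1 = 7.
Wednesday + 7 ≡ Wednesday — that's 1917's doomsday.
In July the doomsday date is Jul 11.
Jul 4 is 7 days before Jul 11; 7 mod 7 = 0, so Wednesday − 0 = Wednesday.

Wednesday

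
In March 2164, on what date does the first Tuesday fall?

March 1, 2164 is a Thursday.
The first Tuesday is therefore March 6 (5 days later).

March 6, 2164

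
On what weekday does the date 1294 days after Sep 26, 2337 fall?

Saturday

First find the weekday of Sep 26, 2337. Doomsday rule: the anchor day for the 2300s is Wednesday. For year 37: 37÷12 = 3 r 1, and 1÷4 = 0, so 3+1+0 = 4.
Wednesday + 4 ≡ Sunday — that's 2337's doomsday.
In September the doomsday date is Sep 5.
Sep 26 is 21 days after Sep 5; 21 mod 7 = 0, so Sunday + 0 = Sunday.
1294 mod 7 = 6, so 1294 days after a Sunday is Sunday + 6 = Saturday.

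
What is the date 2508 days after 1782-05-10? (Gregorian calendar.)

+365 (one year) → May 10, 1783 (2143 left).
+366 (one year; includes Feb 29, 1784) → May 10, 1784 (1777 left).
+365 (one year) → May 10, 1785 (1412 left).
+365 (one year) → May 10, 1786 (1047 left).
+365 (one year) → May 10, 1787 (682 left).
+366 (one year; includes Feb 29, 1788) → May 10, 1788 (316 left).
May has 31 days: +22 → Jun 1, 1788 (294 left).
Jun has 30 days: +30 → Jul 1, 1788 (264 left).
Jul has 31 days: +31 → Aug 1, 1788 (233 left).
Aug has 31 days: +31 → Sep 1, 1788 (202 left).
Sep has 30 days: +30 → Oct 1, 1788 (172 left).
Oct has 31 days: +31 → Nov 1, 1788 (141 left).
Nov has 30 days: +30 → Dec 1, 1788 (111 left).
Dec has 31 days: +31 → Jan 1, 1789 (80 left).
Jan has 31 days: +31 → Feb 1, 1789 (49 left).
Feb has 28 days: +28 → Mar 1, 1789 (21 left).
+21 → Mar 22, 1789.

March 22, 1789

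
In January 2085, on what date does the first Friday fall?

January 5, 2085

January 1, 2085 is a Monday.
The first Friday is therefore January 5 (4 days later).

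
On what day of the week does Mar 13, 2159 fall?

Doomsday rule: the anchor day for the 2100s is Sunday. For year 59: 59÷12 = 4 r 11, and 11÷4 = 2, so 4+11+2 = 17.
Sunday + 17 ≡ Wednesday — that's 2159's doomsday.
In March the doomsday date is Mar 14.
Mar 13 is 1 day before Mar 14; 1 mod 7 = 1, so Wednesday − 1 = Tuesday.

Tuesday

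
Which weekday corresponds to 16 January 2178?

Doomsday rule: the anchor day for the 2100s is Sunday. For year 78: 78÷12 = 6 r 6, and 6÷4 = 1, so 6+6+1 = 13.
Sunday + 13 ≡ Saturday — that's 2178's doomsday.
In January the doomsday date is Jan 3 (2178 is not a leap year).
Jan 16 is 13 days after Jan 3; 13 mod 7 = 6, so Saturday + 6 = Friday.

Friday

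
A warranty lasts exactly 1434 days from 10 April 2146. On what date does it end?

March 14, 2150

+365 (one year) → Apr 10, 2147 (1069 left).
+366 (one year; includes Feb 29, 2148) → Apr 10, 2148 (703 left).
+365 (one year) → Apr 10, 2149 (338 left).
Apr has 30 days: +21 → May 1, 2149 (317 left).
May has 31 days: +31 → Jun 1, 2149 (286 left).
Jun has 30 days: +30 → Jul 1, 2149 (256 left).
Jul has 31 days: +31 → Aug 1, 2149 (225 left).
Aug has 31 days: +31 → Sep 1, 2149 (194 left).
Sep has 30 days: +30 → Oct 1, 2149 (164 left).
Oct has 31 days: +31 → Nov 1, 2149 (133 left).
Nov has 30 days: +30 → Dec 1, 2149 (103 left).
Dec has 31 days: +31 → Jan 1, 2150 (72 left).
Jan has 31 days: +31 → Feb 1, 2150 (41 left).
Feb has 28 days: +28 → Mar 1, 2150 (13 left).
+13 → Mar 14, 2150.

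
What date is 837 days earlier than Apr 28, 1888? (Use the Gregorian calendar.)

January 12, 1886

−366 (one year; includes Feb 29, 1888) → Apr 28, 1887 (471 left).
−365 (one year) → Apr 28, 1886 (106 left).
−28 → Mar 31, 1886 (end of Mar, 31 days; 78 left).
−31 → Feb 28, 1886 (end of Feb, 28 days; 47 left).
−28 → Jan 31, 1886 (end of Jan, 31 days; 19 left).
−19 → Jan 12, 1886.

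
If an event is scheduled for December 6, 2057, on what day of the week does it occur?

Thursday

Doomsday rule: the anchor day for the 2000s is Tuesday. For year 57: 57÷12 = 4 r 9, and 9÷4 = 2, so 4+9+2 = 15.
Tuesday + 15 ≡ Wednesday — that's 2057's doomsday.
In December the doomsday date is Dec 12.
Dec 6 is 6 days before Dec 12; 6 mod 7 = 6, so Wednesday − 6 = Thursday.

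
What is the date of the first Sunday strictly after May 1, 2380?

May 1, 2380 is a Thursday.
From Thursday to the next Sunday is 3 days.
May 1, 2380 + 3 = May 4, 2380.

May 4, 2380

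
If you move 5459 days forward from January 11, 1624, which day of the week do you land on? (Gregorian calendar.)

Wednesday

Jan 11, 1624 is a Thursday.
5459 mod 7 = 6, so 5459 days after a Thursday is Thursday + 6 = Wednesday.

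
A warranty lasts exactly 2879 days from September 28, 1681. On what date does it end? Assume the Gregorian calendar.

August 16, 1689

+365 (one year) → Sep 28, 1682 (2514 left).
+365 (one year) → Sep 28, 1683 (2149 left).
+366 (one year; includes Feb 29, 1684) → Sep 28, 1684 (1783 left).
+365 (one year) → Sep 28, 1685 (1418 left).
+365 (one year) → Sep 28, 1686 (1053 left).
+365 (one year) → Sep 28, 1687 (688 left).
+366 (one year; includes Feb 29, 1688) → Sep 28, 1688 (322 left).
Sep has 30 days: +3 → Oct 1, 1688 (319 left).
Oct has 31 days: +31 → Nov 1, 1688 (288 left).
Nov has 30 days: +30 → Dec 1, 1688 (258 left).
Dec has 31 days: +31 → Jan 1, 1689 (227 left).
Jan has 31 days: +31 → Feb 1, 1689 (196 left).
Feb has 28 days: +28 → Mar 1, 1689 (168 left).
Mar has 31 days: +31 → Apr 1, 1689 (137 left).
Apr has 30 days: +30 → May 1, 1689 (107 left).
May has 31 days: +31 → Jun 1, 1689 (76 left).
Jun has 30 days: +30 → Jul 1, 1689 (46 left).
Jul has 31 days: +31 → Aug 1, 1689 (15 left).
+15 → Aug 16, 1689.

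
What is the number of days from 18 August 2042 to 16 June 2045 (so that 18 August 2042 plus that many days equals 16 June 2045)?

1033

Aug 18, 2042 → Aug 18, 2043: 365 days.
Aug 18, 2043 → Aug 18, 2044: 366 days (Feb 29, 2044 is in that span).
Aug 18, 2044 → Sep 18, 2044: 31 days (August has 31).
Sep 18, 2044 → Oct 18, 2044: 30 days (September has 30).
Oct 18, 2044 → Nov 18, 2044: 31 days (October has 31).
Nov 18, 2044 → Dec 18, 2044: 30 days (November has 30).
Dec 18, 2044 → Jan 18, 2045: 31 days (December has 31).
Jan 18, 2045 → Feb 18, 2045: 31 days (January has 31).
Feb 18, 2045 → Mar 18, 2045: 28 days (February has 28).
Mar 18, 2045 → Apr 18, 2045: 31 days (March has 31).
Apr 18, 2045 → May 18, 2045: 30 days (April has 30).
May 18, 2045 → Jun 16, 2045: 29 days.
Total: 1033 days.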